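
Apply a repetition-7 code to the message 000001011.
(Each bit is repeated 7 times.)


Each bit -> 7 copies

000000000000000000000000000000000001111111000000011111111111111


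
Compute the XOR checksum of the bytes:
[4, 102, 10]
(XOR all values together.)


XOR chain: 4 ^ 102 ^ 10 = 104

104


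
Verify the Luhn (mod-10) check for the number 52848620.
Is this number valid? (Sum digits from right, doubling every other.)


Luhn sum = 31
31 mod 10 = 1

Invalid (Luhn sum mod 10 = 1)


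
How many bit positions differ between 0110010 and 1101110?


XOR: 1011100
Count of 1s: 4

4


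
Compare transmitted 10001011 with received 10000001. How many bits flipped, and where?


XOR: 00001010

2 error(s) at position(s): 4, 6


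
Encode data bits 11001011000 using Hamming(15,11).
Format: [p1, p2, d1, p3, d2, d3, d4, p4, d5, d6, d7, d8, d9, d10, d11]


Parity bits: p1=0, p2=0, p3=0, p4=1

001010011011000


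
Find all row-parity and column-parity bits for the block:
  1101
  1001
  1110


Row parities: 101
Column parities: 1010

Row P: 101, Col P: 1010, Corner: 0


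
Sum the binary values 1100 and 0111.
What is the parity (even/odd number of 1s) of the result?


1100 = 12
0111 = 7
Sum = 19 = 10011
1s count = 3

odd parity (3 ones in 10011)


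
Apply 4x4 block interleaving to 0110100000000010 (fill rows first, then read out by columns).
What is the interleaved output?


Matrix:
  0110
  1000
  0000
  0010
Read columns: 0100100010010000

0100100010010000


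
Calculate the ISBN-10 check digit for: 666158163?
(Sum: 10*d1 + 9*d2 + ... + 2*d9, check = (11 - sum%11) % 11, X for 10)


Weighted sum: 267
267 mod 11 = 3

Check digit: 8


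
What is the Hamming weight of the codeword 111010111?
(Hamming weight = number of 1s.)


Counting 1s in 111010111

7


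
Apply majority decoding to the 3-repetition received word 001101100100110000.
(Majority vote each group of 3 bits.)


Groups: 001, 101, 100, 100, 110, 000
Majority votes: 010010

010010


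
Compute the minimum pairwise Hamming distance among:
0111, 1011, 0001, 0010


Comparing all pairs, minimum distance: 2
Can detect 1 errors, correct 0 errors

2


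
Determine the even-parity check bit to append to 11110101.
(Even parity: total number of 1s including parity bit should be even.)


Number of 1s in data: 6
Parity bit: 0

0


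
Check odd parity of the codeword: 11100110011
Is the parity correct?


Number of 1s: 7

Yes, parity is correct (7 ones)


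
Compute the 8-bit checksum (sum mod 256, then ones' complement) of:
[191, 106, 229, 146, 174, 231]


Sum = 1077 mod 256 = 53
Complement = 202

202


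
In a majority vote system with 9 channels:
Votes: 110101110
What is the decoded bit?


Ones: 6 out of 9
Threshold: 5

1 (6/9 voted 1)


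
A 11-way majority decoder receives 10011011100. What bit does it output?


Ones: 6 out of 11
Threshold: 6

1 (6/11 voted 1)


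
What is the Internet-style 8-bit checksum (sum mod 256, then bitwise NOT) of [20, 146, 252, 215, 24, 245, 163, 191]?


Sum = 1256 mod 256 = 232
Complement = 23

23


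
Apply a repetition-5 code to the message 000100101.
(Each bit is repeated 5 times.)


Each bit -> 5 copies

000000000000000111110000000000111110000011111


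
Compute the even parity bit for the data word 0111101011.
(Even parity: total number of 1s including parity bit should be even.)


Number of 1s in data: 7
Parity bit: 1

1


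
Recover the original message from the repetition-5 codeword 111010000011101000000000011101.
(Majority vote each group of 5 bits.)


Groups: 11101, 00000, 11101, 00000, 00000, 11101
Majority votes: 101001

101001


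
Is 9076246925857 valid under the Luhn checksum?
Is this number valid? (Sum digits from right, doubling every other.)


Luhn sum = 63
63 mod 10 = 3

Invalid (Luhn sum mod 10 = 3)


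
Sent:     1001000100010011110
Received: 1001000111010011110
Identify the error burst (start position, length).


XOR: 0000000011000000000

Burst at position 8, length 2


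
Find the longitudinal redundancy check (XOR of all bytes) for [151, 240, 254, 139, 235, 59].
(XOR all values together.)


XOR chain: 151 ^ 240 ^ 254 ^ 139 ^ 235 ^ 59 = 194

194


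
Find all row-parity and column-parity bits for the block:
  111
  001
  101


Row parities: 110
Column parities: 011

Row P: 110, Col P: 011, Corner: 0


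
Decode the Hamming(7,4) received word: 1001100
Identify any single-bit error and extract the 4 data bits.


Syndrome = 0: no error detected

Data: 0100 (no errors)


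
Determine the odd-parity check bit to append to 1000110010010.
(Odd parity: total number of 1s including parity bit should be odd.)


Number of 1s in data: 5
Parity bit: 0

0


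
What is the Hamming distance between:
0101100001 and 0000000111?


XOR: 0101100110
Count of 1s: 5

5


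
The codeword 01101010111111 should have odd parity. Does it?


Number of 1s: 10

No, parity error (10 ones)


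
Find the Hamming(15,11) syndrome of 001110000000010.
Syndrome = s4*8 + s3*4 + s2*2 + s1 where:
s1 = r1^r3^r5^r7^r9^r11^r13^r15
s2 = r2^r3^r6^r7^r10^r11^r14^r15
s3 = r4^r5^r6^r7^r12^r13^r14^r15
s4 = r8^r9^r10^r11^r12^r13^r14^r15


s1=0, s2=0, s3=1, s4=1

Syndrome = 12 (error at position 12)


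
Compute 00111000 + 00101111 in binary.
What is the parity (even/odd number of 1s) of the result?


00111000 = 56
00101111 = 47
Sum = 103 = 1100111
1s count = 5

odd parity (5 ones in 1100111)


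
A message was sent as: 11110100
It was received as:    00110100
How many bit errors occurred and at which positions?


XOR: 11000000

2 error(s) at position(s): 0, 1


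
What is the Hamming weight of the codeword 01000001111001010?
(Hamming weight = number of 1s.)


Counting 1s in 01000001111001010

7


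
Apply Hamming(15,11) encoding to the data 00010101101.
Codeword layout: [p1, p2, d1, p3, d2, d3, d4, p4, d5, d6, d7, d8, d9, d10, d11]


Parity bits: p1=1, p2=1, p3=0, p4=0

110000100101101


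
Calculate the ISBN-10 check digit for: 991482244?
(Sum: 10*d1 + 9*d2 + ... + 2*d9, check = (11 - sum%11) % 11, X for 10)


Weighted sum: 293
293 mod 11 = 7

Check digit: 4


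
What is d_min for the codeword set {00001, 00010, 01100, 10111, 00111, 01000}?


Comparing all pairs, minimum distance: 1
Can detect 0 errors, correct 0 errors

1


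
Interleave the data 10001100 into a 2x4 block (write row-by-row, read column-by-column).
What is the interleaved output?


Matrix:
  1000
  1100
Read columns: 11010000

11010000


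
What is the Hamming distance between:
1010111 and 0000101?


XOR: 1010010
Count of 1s: 3

3


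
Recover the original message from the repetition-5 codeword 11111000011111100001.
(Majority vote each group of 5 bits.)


Groups: 11111, 00001, 11111, 00001
Majority votes: 1010

1010


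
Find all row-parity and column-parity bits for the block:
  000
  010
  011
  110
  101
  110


Row parities: 010000
Column parities: 100

Row P: 010000, Col P: 100, Corner: 1


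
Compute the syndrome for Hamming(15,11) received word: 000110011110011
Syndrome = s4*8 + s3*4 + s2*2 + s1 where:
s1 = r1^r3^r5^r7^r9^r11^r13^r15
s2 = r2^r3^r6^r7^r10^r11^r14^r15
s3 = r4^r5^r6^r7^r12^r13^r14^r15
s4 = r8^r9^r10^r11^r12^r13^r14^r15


s1=0, s2=0, s3=0, s4=0

Syndrome = 0 (no error)


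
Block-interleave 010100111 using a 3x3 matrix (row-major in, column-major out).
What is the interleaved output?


Matrix:
  010
  100
  111
Read columns: 011101001

011101001


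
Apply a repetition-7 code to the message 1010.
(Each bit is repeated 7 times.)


Each bit -> 7 copies

1111111000000011111110000000


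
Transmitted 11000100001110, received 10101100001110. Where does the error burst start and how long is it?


XOR: 01101000000000

Burst at position 1, length 4


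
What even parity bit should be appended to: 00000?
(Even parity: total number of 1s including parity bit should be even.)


Number of 1s in data: 0
Parity bit: 0

0


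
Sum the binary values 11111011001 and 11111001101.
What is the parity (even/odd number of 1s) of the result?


11111011001 = 2009
11111001101 = 1997
Sum = 4006 = 111110100110
1s count = 8

even parity (8 ones in 111110100110)


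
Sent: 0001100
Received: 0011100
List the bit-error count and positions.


XOR: 0010000

1 error(s) at position(s): 2


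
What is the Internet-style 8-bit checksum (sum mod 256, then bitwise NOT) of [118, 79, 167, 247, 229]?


Sum = 840 mod 256 = 72
Complement = 183

183


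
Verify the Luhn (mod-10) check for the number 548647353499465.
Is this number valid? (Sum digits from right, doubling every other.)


Luhn sum = 78
78 mod 10 = 8

Invalid (Luhn sum mod 10 = 8)


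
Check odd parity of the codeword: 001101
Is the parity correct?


Number of 1s: 3

Yes, parity is correct (3 ones)


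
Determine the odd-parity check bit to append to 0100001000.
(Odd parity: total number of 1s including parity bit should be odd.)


Number of 1s in data: 2
Parity bit: 1

1


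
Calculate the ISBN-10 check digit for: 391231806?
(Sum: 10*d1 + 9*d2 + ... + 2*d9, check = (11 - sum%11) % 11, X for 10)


Weighted sum: 200
200 mod 11 = 2

Check digit: 9


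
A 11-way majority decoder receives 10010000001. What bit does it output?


Ones: 3 out of 11
Threshold: 6

0 (3/11 voted 1)


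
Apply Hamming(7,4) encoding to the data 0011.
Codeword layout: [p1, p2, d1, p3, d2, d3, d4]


Parity bits: p1=1, p2=0, p3=0

1000011


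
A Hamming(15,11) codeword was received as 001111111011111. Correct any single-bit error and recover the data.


Syndrome = 9: error at position 9

Data: 11110011111 (corrected bit 9)


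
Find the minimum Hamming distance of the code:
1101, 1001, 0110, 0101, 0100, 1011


Comparing all pairs, minimum distance: 1
Can detect 0 errors, correct 0 errors

1


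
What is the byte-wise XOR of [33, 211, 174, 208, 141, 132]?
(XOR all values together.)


XOR chain: 33 ^ 211 ^ 174 ^ 208 ^ 141 ^ 132 = 133

133


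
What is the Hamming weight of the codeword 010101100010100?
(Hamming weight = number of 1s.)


Counting 1s in 010101100010100

6


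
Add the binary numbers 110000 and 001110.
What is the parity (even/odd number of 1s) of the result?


110000 = 48
001110 = 14
Sum = 62 = 111110
1s count = 5

odd parity (5 ones in 111110)


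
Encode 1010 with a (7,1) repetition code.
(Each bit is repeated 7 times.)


Each bit -> 7 copies

1111111000000011111110000000


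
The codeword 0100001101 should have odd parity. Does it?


Number of 1s: 4

No, parity error (4 ones)


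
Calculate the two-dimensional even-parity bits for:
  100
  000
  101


Row parities: 100
Column parities: 001

Row P: 100, Col P: 001, Corner: 1


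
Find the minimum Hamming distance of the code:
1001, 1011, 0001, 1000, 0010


Comparing all pairs, minimum distance: 1
Can detect 0 errors, correct 0 errors

1


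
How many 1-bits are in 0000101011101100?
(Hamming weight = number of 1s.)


Counting 1s in 0000101011101100

7


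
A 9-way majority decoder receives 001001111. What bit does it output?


Ones: 5 out of 9
Threshold: 5

1 (5/9 voted 1)


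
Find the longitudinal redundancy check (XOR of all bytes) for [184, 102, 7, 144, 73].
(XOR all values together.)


XOR chain: 184 ^ 102 ^ 7 ^ 144 ^ 73 = 0

0


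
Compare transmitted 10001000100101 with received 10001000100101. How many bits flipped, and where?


XOR: 00000000000000

0 errors (received matches sent)


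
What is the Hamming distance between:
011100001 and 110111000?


XOR: 101011001
Count of 1s: 5

5


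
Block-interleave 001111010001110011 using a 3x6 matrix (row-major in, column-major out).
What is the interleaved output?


Matrix:
  001111
  010001
  110011
Read columns: 001011100100101111

001011100100101111


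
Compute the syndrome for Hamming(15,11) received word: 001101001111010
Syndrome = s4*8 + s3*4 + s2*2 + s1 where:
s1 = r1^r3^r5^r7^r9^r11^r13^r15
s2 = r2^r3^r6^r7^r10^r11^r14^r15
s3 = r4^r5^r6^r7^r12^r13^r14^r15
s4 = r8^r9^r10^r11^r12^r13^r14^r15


s1=1, s2=1, s3=0, s4=1

Syndrome = 11 (error at position 11)


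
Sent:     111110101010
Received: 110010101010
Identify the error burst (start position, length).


XOR: 001100000000

Burst at position 2, length 2


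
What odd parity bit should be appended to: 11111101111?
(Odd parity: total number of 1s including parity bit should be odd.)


Number of 1s in data: 10
Parity bit: 1

1


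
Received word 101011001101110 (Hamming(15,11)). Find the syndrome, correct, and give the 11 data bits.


Syndrome = 13: error at position 13

Data: 11101101010 (corrected bit 13)


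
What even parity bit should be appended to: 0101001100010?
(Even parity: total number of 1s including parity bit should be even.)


Number of 1s in data: 5
Parity bit: 1

1


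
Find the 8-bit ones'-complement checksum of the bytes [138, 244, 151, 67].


Sum = 600 mod 256 = 88
Complement = 167

167


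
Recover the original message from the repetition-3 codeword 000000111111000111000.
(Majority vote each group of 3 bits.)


Groups: 000, 000, 111, 111, 000, 111, 000
Majority votes: 0011010

0011010


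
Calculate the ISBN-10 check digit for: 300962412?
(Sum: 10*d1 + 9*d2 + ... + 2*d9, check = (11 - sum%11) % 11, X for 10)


Weighted sum: 162
162 mod 11 = 8

Check digit: 3


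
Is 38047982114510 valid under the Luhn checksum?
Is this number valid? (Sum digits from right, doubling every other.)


Luhn sum = 59
59 mod 10 = 9

Invalid (Luhn sum mod 10 = 9)


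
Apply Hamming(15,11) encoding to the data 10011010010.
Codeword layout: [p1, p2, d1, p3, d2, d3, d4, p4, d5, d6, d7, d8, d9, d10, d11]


Parity bits: p1=0, p2=0, p3=0, p4=1

001000111010010


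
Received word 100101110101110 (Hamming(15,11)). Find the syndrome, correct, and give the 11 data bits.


Syndrome = 9: error at position 9

Data: 00111101110 (corrected bit 9)


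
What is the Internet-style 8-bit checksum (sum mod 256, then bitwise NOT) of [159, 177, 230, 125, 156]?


Sum = 847 mod 256 = 79
Complement = 176

176


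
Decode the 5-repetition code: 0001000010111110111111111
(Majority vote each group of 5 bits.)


Groups: 00010, 00010, 11111, 01111, 11111
Majority votes: 00111

00111


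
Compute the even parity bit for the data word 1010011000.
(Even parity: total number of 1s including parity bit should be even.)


Number of 1s in data: 4
Parity bit: 0

0


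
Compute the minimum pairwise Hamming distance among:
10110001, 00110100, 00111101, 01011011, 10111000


Comparing all pairs, minimum distance: 2
Can detect 1 errors, correct 0 errors

2


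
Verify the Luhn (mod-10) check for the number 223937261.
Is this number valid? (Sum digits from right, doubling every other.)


Luhn sum = 32
32 mod 10 = 2

Invalid (Luhn sum mod 10 = 2)


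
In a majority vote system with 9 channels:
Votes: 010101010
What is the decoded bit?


Ones: 4 out of 9
Threshold: 5

0 (4/9 voted 1)


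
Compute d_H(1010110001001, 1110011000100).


XOR: 0100101001101
Count of 1s: 6

6


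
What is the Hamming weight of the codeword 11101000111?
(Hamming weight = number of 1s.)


Counting 1s in 11101000111

7


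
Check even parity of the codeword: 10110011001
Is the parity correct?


Number of 1s: 6

Yes, parity is correct (6 ones)


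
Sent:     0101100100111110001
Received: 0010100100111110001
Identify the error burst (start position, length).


XOR: 0111000000000000000

Burst at position 1, length 3


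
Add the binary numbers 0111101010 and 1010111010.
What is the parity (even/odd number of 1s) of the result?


0111101010 = 490
1010111010 = 698
Sum = 1188 = 10010100100
1s count = 4

even parity (4 ones in 10010100100)


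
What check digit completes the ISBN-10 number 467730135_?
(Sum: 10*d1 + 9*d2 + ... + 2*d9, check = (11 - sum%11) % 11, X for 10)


Weighted sum: 240
240 mod 11 = 9

Check digit: 2


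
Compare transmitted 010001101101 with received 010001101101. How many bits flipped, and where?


XOR: 000000000000

0 errors (received matches sent)


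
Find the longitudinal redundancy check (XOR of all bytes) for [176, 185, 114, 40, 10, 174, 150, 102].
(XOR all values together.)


XOR chain: 176 ^ 185 ^ 114 ^ 40 ^ 10 ^ 174 ^ 150 ^ 102 = 7

7


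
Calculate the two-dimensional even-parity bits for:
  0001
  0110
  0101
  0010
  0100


Row parities: 10011
Column parities: 0100

Row P: 10011, Col P: 0100, Corner: 1


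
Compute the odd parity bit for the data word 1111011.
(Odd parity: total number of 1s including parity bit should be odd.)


Number of 1s in data: 6
Parity bit: 1

1


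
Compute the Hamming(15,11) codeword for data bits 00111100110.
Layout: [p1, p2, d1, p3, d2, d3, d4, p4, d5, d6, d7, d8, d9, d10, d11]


Parity bits: p1=1, p2=0, p3=0, p4=0

100001101100110


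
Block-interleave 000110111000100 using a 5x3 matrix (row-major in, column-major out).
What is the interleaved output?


Matrix:
  000
  110
  111
  000
  100
Read columns: 011010110000100

011010110000100


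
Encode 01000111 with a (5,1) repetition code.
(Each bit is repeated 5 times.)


Each bit -> 5 copies

0000011111000000000000000111111111111111


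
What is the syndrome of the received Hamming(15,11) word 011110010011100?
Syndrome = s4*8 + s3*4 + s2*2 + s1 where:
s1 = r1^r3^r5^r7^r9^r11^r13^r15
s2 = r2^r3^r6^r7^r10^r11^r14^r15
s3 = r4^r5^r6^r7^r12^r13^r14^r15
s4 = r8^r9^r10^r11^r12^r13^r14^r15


s1=0, s2=1, s3=0, s4=0

Syndrome = 2 (error at position 2)


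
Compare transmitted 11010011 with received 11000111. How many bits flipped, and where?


XOR: 00010100

2 error(s) at position(s): 3, 5


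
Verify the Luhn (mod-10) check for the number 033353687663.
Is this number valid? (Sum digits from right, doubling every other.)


Luhn sum = 44
44 mod 10 = 4

Invalid (Luhn sum mod 10 = 4)


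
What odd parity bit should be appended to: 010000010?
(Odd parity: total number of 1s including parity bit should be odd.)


Number of 1s in data: 2
Parity bit: 1

1


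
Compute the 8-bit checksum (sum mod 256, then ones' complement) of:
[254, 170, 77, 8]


Sum = 509 mod 256 = 253
Complement = 2

2


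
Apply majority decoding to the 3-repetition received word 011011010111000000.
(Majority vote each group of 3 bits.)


Groups: 011, 011, 010, 111, 000, 000
Majority votes: 110100

110100


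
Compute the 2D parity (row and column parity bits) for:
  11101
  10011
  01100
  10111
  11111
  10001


Row parities: 010010
Column parities: 11011

Row P: 010010, Col P: 11011, Corner: 0


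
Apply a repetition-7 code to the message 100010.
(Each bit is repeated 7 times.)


Each bit -> 7 copies

111111100000000000000000000011111110000000


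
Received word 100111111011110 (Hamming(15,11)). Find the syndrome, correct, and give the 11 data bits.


Syndrome = 4: error at position 4

Data: 01111011110 (corrected bit 4)


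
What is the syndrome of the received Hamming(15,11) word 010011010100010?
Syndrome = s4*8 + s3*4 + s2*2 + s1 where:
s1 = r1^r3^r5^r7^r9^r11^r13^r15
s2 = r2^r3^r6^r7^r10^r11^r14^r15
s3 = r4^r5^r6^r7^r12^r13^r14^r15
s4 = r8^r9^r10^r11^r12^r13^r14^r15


s1=1, s2=0, s3=1, s4=1

Syndrome = 13 (error at position 13)


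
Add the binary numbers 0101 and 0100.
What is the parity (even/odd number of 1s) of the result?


0101 = 5
0100 = 4
Sum = 9 = 1001
1s count = 2

even parity (2 ones in 1001)


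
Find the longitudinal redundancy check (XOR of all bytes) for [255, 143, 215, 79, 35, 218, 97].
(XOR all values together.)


XOR chain: 255 ^ 143 ^ 215 ^ 79 ^ 35 ^ 218 ^ 97 = 112

112


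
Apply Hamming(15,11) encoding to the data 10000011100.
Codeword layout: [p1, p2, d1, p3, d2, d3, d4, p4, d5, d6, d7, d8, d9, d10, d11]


Parity bits: p1=1, p2=0, p3=0, p4=1

101000010011100


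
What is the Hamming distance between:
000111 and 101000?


XOR: 101111
Count of 1s: 5

5


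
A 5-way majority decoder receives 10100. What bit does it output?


Ones: 2 out of 5
Threshold: 3

0 (2/5 voted 1)


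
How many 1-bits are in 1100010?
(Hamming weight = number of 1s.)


Counting 1s in 1100010

3


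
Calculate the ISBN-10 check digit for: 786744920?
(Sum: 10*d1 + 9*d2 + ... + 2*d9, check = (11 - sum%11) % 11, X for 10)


Weighted sum: 325
325 mod 11 = 6

Check digit: 5


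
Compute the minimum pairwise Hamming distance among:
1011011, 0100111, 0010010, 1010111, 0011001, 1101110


Comparing all pairs, minimum distance: 2
Can detect 1 errors, correct 0 errors

2


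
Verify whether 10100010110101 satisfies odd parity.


Number of 1s: 7

Yes, parity is correct (7 ones)


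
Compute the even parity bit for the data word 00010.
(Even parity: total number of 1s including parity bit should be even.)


Number of 1s in data: 1
Parity bit: 1

1


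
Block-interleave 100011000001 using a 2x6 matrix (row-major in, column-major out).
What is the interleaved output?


Matrix:
  100011
  000001
Read columns: 100000001011

100000001011


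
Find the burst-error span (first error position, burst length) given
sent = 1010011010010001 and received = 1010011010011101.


XOR: 0000000000001100

Burst at position 12, length 2


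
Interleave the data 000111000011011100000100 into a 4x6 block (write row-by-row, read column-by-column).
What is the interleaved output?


Matrix:
  000111
  000011
  011100
  000100
Read columns: 000000100010101111001100

000000100010101111001100


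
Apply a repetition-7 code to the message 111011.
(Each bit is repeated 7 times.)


Each bit -> 7 copies

111111111111111111111000000011111111111111


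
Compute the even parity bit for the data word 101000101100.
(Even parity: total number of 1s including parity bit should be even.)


Number of 1s in data: 5
Parity bit: 1

1


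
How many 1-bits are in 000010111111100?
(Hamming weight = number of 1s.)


Counting 1s in 000010111111100

8


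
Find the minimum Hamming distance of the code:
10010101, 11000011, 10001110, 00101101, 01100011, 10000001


Comparing all pairs, minimum distance: 2
Can detect 1 errors, correct 0 errors

2


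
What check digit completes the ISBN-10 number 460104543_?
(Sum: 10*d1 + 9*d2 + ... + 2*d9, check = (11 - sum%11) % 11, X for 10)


Weighted sum: 159
159 mod 11 = 5

Check digit: 6


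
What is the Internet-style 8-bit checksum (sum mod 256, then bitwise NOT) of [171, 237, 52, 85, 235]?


Sum = 780 mod 256 = 12
Complement = 243

243


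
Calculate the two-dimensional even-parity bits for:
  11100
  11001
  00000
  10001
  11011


Row parities: 11000
Column parities: 01111

Row P: 11000, Col P: 01111, Corner: 0


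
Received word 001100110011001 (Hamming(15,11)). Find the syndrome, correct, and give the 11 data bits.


Syndrome = 0: no error detected

Data: 10010011001 (no errors)


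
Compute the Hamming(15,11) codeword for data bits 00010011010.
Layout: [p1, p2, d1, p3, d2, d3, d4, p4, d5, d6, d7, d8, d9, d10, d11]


Parity bits: p1=0, p2=1, p3=1, p4=1

010100110011010


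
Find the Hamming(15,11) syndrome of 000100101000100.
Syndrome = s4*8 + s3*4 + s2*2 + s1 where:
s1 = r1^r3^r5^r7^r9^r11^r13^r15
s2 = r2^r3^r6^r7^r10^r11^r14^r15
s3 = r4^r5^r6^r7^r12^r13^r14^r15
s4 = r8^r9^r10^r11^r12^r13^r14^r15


s1=1, s2=1, s3=1, s4=0

Syndrome = 7 (error at position 7)


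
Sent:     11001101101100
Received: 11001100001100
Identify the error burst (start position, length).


XOR: 00000001100000

Burst at position 7, length 2


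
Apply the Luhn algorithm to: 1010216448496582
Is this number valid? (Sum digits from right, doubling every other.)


Luhn sum = 66
66 mod 10 = 6

Invalid (Luhn sum mod 10 = 6)


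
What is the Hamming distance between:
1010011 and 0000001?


XOR: 1010010
Count of 1s: 3

3


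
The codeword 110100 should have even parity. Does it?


Number of 1s: 3

No, parity error (3 ones)


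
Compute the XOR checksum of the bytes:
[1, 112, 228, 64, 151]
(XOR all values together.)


XOR chain: 1 ^ 112 ^ 228 ^ 64 ^ 151 = 66

66


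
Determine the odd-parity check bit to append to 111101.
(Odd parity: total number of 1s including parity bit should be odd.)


Number of 1s in data: 5
Parity bit: 0

0


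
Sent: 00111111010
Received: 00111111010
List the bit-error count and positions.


XOR: 00000000000

0 errors (received matches sent)


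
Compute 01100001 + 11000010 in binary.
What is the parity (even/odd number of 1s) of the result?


01100001 = 97
11000010 = 194
Sum = 291 = 100100011
1s count = 4

even parity (4 ones in 100100011)


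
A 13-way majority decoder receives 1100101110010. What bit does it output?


Ones: 7 out of 13
Threshold: 7

1 (7/13 voted 1)


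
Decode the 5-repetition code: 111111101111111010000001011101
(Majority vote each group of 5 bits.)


Groups: 11111, 11011, 11111, 01000, 00010, 11101
Majority votes: 111001

111001


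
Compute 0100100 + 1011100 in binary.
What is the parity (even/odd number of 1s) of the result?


0100100 = 36
1011100 = 92
Sum = 128 = 10000000
1s count = 1

odd parity (1 ones in 10000000)


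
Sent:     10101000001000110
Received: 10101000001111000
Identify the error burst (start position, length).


XOR: 00000000000111110

Burst at position 11, length 5


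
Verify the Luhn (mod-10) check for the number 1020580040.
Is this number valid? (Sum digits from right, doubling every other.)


Luhn sum = 23
23 mod 10 = 3

Invalid (Luhn sum mod 10 = 3)


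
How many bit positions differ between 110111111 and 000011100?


XOR: 110100011
Count of 1s: 5

5


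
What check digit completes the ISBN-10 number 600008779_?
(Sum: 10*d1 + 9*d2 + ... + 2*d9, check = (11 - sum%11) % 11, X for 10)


Weighted sum: 167
167 mod 11 = 2

Check digit: 9


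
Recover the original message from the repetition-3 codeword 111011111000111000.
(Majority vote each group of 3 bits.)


Groups: 111, 011, 111, 000, 111, 000
Majority votes: 111010

111010


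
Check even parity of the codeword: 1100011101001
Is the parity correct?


Number of 1s: 7

No, parity error (7 ones)


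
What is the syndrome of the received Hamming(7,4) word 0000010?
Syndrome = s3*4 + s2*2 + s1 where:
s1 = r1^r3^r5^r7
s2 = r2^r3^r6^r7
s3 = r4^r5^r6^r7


s1=0, s2=1, s3=1

Syndrome = 6 (error at position 6)


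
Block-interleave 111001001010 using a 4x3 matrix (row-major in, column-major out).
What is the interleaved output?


Matrix:
  111
  001
  001
  010
Read columns: 100010011110

100010011110


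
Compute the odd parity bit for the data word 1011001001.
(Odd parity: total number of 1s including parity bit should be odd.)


Number of 1s in data: 5
Parity bit: 0

0


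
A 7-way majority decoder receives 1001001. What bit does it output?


Ones: 3 out of 7
Threshold: 4

0 (3/7 voted 1)


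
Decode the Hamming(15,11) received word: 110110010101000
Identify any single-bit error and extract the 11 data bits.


Syndrome = 12: error at position 12

Data: 01000100000 (corrected bit 12)


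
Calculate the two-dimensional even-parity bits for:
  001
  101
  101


Row parities: 100
Column parities: 001

Row P: 100, Col P: 001, Corner: 1


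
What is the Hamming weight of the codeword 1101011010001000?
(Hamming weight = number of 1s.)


Counting 1s in 1101011010001000

7


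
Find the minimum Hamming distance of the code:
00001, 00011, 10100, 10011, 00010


Comparing all pairs, minimum distance: 1
Can detect 0 errors, correct 0 errors

1


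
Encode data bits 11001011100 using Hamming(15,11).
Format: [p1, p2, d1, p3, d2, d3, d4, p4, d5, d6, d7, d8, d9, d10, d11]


Parity bits: p1=1, p2=0, p3=1, p4=0

101110001011100


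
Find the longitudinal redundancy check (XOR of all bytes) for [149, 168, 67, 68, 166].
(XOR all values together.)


XOR chain: 149 ^ 168 ^ 67 ^ 68 ^ 166 = 156

156


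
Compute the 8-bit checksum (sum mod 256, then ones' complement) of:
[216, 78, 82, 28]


Sum = 404 mod 256 = 148
Complement = 107

107


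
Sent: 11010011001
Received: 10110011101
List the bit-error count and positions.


XOR: 01100000100

3 error(s) at position(s): 1, 2, 8


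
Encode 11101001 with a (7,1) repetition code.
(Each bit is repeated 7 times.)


Each bit -> 7 copies

11111111111111111111100000001111111000000000000001111111


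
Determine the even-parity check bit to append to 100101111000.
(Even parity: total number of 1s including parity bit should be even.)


Number of 1s in data: 6
Parity bit: 0

0


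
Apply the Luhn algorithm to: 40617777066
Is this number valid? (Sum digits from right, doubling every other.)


Luhn sum = 45
45 mod 10 = 5

Invalid (Luhn sum mod 10 = 5)


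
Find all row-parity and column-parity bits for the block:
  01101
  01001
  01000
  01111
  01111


Row parities: 10100
Column parities: 01100

Row P: 10100, Col P: 01100, Corner: 0


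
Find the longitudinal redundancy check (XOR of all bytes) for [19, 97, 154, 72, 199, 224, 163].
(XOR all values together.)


XOR chain: 19 ^ 97 ^ 154 ^ 72 ^ 199 ^ 224 ^ 163 = 36

36


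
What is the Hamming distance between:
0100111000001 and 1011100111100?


XOR: 1111011111101
Count of 1s: 11

11


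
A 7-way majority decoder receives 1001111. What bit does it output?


Ones: 5 out of 7
Threshold: 4

1 (5/7 voted 1)


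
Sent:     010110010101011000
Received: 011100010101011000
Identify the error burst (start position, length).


XOR: 001010000000000000

Burst at position 2, length 3


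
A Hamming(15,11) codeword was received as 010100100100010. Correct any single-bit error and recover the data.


Syndrome = 5: error at position 5

Data: 01010100010 (corrected bit 5)


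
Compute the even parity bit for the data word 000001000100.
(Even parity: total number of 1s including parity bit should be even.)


Number of 1s in data: 2
Parity bit: 0

0


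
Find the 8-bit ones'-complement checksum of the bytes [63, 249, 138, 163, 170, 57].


Sum = 840 mod 256 = 72
Complement = 183

183


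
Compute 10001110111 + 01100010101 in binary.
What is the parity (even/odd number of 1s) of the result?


10001110111 = 1143
01100010101 = 789
Sum = 1932 = 11110001100
1s count = 6

even parity (6 ones in 11110001100)


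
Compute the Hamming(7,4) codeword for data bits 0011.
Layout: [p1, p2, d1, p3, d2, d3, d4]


Parity bits: p1=1, p2=0, p3=0

1000011


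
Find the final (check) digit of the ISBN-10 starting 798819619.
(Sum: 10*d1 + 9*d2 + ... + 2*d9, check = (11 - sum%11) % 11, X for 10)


Weighted sum: 367
367 mod 11 = 4

Check digit: 7


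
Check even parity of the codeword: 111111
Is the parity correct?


Number of 1s: 6

Yes, parity is correct (6 ones)


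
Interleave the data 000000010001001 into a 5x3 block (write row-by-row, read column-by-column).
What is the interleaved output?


Matrix:
  000
  000
  010
  001
  001
Read columns: 000000010000011

000000010000011


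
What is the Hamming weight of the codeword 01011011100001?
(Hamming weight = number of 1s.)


Counting 1s in 01011011100001

7


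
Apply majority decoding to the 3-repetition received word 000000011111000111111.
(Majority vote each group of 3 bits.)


Groups: 000, 000, 011, 111, 000, 111, 111
Majority votes: 0011011

0011011


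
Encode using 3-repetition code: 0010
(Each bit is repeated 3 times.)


Each bit -> 3 copies

000000111000


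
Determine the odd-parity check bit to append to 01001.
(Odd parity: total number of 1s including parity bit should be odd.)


Number of 1s in data: 2
Parity bit: 1

1


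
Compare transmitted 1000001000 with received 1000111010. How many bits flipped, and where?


XOR: 0000110010

3 error(s) at position(s): 4, 5, 8


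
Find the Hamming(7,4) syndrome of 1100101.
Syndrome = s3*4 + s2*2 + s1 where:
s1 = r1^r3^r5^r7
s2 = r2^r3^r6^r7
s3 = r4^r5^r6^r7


s1=1, s2=0, s3=0

Syndrome = 1 (error at position 1)


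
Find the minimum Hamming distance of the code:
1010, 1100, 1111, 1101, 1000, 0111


Comparing all pairs, minimum distance: 1
Can detect 0 errors, correct 0 errors

1


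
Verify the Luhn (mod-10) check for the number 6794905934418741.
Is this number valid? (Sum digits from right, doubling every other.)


Luhn sum = 84
84 mod 10 = 4

Invalid (Luhn sum mod 10 = 4)


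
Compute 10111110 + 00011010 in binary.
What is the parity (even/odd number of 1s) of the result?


10111110 = 190
00011010 = 26
Sum = 216 = 11011000
1s count = 4

even parity (4 ones in 11011000)


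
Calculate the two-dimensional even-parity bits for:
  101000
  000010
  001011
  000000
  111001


Row parities: 01100
Column parities: 011000

Row P: 01100, Col P: 011000, Corner: 0


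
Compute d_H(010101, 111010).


XOR: 101111
Count of 1s: 5

5


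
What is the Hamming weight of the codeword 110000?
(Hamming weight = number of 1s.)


Counting 1s in 110000

2


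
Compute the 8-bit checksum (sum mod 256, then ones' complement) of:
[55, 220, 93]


Sum = 368 mod 256 = 112
Complement = 143

143


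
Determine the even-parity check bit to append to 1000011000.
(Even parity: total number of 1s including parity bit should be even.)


Number of 1s in data: 3
Parity bit: 1

1


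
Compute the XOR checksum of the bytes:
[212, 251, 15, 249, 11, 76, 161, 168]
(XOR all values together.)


XOR chain: 212 ^ 251 ^ 15 ^ 249 ^ 11 ^ 76 ^ 161 ^ 168 = 151

151


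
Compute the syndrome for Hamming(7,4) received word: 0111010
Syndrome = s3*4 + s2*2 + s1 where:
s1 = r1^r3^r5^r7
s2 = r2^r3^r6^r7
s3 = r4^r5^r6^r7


s1=1, s2=1, s3=0

Syndrome = 3 (error at position 3)


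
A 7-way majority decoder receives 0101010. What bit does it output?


Ones: 3 out of 7
Threshold: 4

0 (3/7 voted 1)


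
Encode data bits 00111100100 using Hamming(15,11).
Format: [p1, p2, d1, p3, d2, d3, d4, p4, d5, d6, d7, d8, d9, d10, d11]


Parity bits: p1=1, p2=1, p3=1, p4=1

110101111100100


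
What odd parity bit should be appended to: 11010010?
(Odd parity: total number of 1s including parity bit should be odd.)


Number of 1s in data: 4
Parity bit: 1

1


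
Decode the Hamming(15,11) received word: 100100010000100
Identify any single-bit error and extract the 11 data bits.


Syndrome = 0: no error detected

Data: 00000000100 (no errors)


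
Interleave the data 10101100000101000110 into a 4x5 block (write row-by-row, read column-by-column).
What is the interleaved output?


Matrix:
  10101
  10000
  01010
  00110
Read columns: 11000010100100111000

11000010100100111000


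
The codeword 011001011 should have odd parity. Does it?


Number of 1s: 5

Yes, parity is correct (5 ones)


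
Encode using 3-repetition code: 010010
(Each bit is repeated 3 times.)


Each bit -> 3 copies

000111000000111000


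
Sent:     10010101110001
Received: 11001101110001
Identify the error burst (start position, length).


XOR: 01011000000000

Burst at position 1, length 4


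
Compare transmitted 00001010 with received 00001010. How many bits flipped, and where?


XOR: 00000000

0 errors (received matches sent)


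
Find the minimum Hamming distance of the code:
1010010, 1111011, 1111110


Comparing all pairs, minimum distance: 2
Can detect 1 errors, correct 0 errors

2


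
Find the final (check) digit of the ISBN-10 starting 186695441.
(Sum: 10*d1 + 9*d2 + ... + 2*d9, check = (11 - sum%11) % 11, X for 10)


Weighted sum: 281
281 mod 11 = 6

Check digit: 5


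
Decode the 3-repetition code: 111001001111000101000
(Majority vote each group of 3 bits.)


Groups: 111, 001, 001, 111, 000, 101, 000
Majority votes: 1001010

1001010


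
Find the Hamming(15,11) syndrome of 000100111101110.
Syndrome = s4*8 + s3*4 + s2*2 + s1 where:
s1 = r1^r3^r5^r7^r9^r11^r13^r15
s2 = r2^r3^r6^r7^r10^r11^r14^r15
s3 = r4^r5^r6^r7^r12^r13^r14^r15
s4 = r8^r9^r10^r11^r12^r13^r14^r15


s1=1, s2=1, s3=1, s4=0

Syndrome = 7 (error at position 7)


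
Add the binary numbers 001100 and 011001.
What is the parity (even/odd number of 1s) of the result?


001100 = 12
011001 = 25
Sum = 37 = 100101
1s count = 3

odd parity (3 ones in 100101)


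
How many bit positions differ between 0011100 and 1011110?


XOR: 1000010
Count of 1s: 2

2


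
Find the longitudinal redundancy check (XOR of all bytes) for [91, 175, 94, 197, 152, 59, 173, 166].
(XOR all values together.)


XOR chain: 91 ^ 175 ^ 94 ^ 197 ^ 152 ^ 59 ^ 173 ^ 166 = 199

199


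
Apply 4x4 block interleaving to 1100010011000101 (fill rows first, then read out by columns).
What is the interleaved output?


Matrix:
  1100
  0100
  1100
  0101
Read columns: 1010111100000001

1010111100000001


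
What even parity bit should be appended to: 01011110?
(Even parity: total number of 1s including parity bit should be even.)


Number of 1s in data: 5
Parity bit: 1

1


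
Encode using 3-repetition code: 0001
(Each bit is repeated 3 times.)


Each bit -> 3 copies

000000000111


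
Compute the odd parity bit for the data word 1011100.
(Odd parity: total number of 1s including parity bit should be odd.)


Number of 1s in data: 4
Parity bit: 1

1


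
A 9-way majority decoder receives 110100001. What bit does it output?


Ones: 4 out of 9
Threshold: 5

0 (4/9 voted 1)


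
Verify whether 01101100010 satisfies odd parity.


Number of 1s: 5

Yes, parity is correct (5 ones)


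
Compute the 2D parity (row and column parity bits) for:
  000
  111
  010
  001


Row parities: 0111
Column parities: 100

Row P: 0111, Col P: 100, Corner: 1


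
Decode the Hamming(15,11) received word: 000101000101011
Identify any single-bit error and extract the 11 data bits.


Syndrome = 5: error at position 5

Data: 01100101011 (corrected bit 5)


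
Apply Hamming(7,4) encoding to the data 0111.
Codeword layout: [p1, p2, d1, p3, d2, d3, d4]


Parity bits: p1=0, p2=0, p3=1

0001111


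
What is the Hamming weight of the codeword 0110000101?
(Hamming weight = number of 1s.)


Counting 1s in 0110000101

4


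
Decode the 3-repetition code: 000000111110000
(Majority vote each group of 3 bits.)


Groups: 000, 000, 111, 110, 000
Majority votes: 00110

00110


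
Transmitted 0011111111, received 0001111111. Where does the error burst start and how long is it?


XOR: 0010000000

Burst at position 2, length 1


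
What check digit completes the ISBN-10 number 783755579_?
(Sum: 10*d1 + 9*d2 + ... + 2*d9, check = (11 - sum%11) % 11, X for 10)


Weighted sum: 329
329 mod 11 = 10

Check digit: 1


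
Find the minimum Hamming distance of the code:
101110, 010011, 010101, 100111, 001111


Comparing all pairs, minimum distance: 2
Can detect 1 errors, correct 0 errors

2


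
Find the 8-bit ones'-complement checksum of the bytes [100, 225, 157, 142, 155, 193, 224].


Sum = 1196 mod 256 = 172
Complement = 83

83


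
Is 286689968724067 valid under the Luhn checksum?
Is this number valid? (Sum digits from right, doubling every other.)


Luhn sum = 80
80 mod 10 = 0

Valid (Luhn sum mod 10 = 0)


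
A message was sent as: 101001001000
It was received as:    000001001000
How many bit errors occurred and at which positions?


XOR: 101000000000

2 error(s) at position(s): 0, 2
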